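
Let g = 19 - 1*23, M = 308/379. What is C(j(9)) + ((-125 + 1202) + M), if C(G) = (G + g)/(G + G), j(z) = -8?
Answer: 1635101/1516 ≈ 1078.6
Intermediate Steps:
M = 308/379 (M = 308*(1/379) = 308/379 ≈ 0.81266)
g = -4 (g = 19 - 23 = -4)
C(G) = (-4 + G)/(2*G) (C(G) = (G - 4)/(G + G) = (-4 + G)/((2*G)) = (-4 + G)*(1/(2*G)) = (-4 + G)/(2*G))
C(j(9)) + ((-125 + 1202) + M) = (1/2)*(-4 - 8)/(-8) + ((-125 + 1202) + 308/379) = (1/2)*(-1/8)*(-12) + (1077 + 308/379) = 3/4 + 408491/379 = 1635101/1516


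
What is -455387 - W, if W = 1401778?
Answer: -1857165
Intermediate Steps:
-455387 - W = -455387 - 1*1401778 = -455387 - 1401778 = -1857165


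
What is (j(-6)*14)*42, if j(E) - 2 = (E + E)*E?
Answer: 43512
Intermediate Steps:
j(E) = 2 + 2*E² (j(E) = 2 + (E + E)*E = 2 + (2*E)*E = 2 + 2*E²)
(j(-6)*14)*42 = ((2 + 2*(-6)²)*14)*42 = ((2 + 2*36)*14)*42 = ((2 + 72)*14)*42 = (74*14)*42 = 1036*42 = 43512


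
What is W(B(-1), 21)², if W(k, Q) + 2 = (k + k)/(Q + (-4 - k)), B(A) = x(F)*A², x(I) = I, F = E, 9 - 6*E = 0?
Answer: 3136/961 ≈ 3.2633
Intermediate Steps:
E = 3/2 (E = 3/2 - ⅙*0 = 3/2 + 0 = 3/2 ≈ 1.5000)
F = 3/2 ≈ 1.5000
B(A) = 3*A²/2
W(k, Q) = -2 + 2*k/(-4 + Q - k) (W(k, Q) = -2 + (k + k)/(Q + (-4 - k)) = -2 + (2*k)/(-4 + Q - k) = -2 + 2*k/(-4 + Q - k))
W(B(-1), 21)² = (2*(-4 + 21 - 3*(-1)²)/(4 + (3/2)*(-1)² - 1*21))² = (2*(-4 + 21 - 3)/(4 + (3/2)*1 - 21))² = (2*(-4 + 21 - 2*3/2)/(4 + 3/2 - 21))² = (2*(-4 + 21 - 3)/(-31/2))² = (2*(-2/31)*14)² = (-56/31)² = 3136/961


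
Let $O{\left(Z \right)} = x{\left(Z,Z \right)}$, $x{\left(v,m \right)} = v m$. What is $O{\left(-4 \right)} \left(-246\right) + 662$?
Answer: $-3274$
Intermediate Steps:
$x{\left(v,m \right)} = m v$
$O{\left(Z \right)} = Z^{2}$ ($O{\left(Z \right)} = Z Z = Z^{2}$)
$O{\left(-4 \right)} \left(-246\right) + 662 = \left(-4\right)^{2} \left(-246\right) + 662 = 16 \left(-246\right) + 662 = -3936 + 662 = -3274$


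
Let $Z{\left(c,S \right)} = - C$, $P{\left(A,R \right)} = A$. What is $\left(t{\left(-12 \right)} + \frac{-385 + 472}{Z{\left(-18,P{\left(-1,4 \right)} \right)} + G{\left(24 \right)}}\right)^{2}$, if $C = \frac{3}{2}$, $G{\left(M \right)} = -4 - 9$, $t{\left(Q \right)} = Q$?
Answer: $324$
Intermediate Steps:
$G{\left(M \right)} = -13$ ($G{\left(M \right)} = -4 - 9 = -13$)
$C = \frac{3}{2}$ ($C = 3 \cdot \frac{1}{2} = \frac{3}{2} \approx 1.5$)
$Z{\left(c,S \right)} = - \frac{3}{2}$ ($Z{\left(c,S \right)} = \left(-1\right) \frac{3}{2} = - \frac{3}{2}$)
$\left(t{\left(-12 \right)} + \frac{-385 + 472}{Z{\left(-18,P{\left(-1,4 \right)} \right)} + G{\left(24 \right)}}\right)^{2} = \left(-12 + \frac{-385 + 472}{- \frac{3}{2} - 13}\right)^{2} = \left(-12 + \frac{87}{- \frac{29}{2}}\right)^{2} = \left(-12 + 87 \left(- \frac{2}{29}\right)\right)^{2} = \left(-12 - 6\right)^{2} = \left(-18\right)^{2} = 324$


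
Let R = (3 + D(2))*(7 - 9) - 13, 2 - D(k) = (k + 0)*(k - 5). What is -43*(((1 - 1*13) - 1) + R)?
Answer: 2064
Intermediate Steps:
D(k) = 2 - k*(-5 + k) (D(k) = 2 - (k + 0)*(k - 5) = 2 - k*(-5 + k))
R = -35 (R = (3 + (2 - 1*2**2 + 5*2))*(7 - 9) - 13 = (3 + (2 - 1*4 + 10))*(-2) - 13 = (3 + (2 - 4 + 10))*(-2) - 13 = (3 + 8)*(-2) - 13 = 11*(-2) - 13 = -22 - 13 = -35)
-43*(((1 - 1*13) - 1) + R) = -43*(((1 - 1*13) - 1) - 35) = -43*(((1 - 13) - 1) - 35) = -43*((-12 - 1) - 35) = -43*(-13 - 35) = -43*(-48) = 2064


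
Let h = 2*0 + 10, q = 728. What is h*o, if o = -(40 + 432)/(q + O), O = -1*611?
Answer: -4720/117 ≈ -40.342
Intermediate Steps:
O = -611
h = 10 (h = 0 + 10 = 10)
o = -472/117 (o = -(40 + 432)/(728 - 611) = -472/117 ≈ -4.0342)
h*o = 10*(-472/117) = -4720/117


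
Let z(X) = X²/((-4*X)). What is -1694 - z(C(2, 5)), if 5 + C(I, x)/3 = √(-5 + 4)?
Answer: -6791/4 + 3*I/4 ≈ -1697.8 + 0.75*I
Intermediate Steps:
C(I, x) = -15 + 3*I (C(I, x) = -15 + 3*√(-5 + 4) = -15 + 3*√(-1) = -15 + 3*I)
z(X) = -X/4 (z(X) = (-1/(4*X))*X² = -X/4)
-1694 - z(C(2, 5)) = -1694 - (-1)*(-15 + 3*I)/4 = -1694 - (15/4 - 3*I/4) = -1694 + (-15/4 + 3*I/4) = -6791/4 + 3*I/4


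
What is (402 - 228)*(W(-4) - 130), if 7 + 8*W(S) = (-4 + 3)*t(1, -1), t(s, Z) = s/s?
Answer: -22794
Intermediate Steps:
t(s, Z) = 1
W(S) = -1 (W(S) = -7/8 + ((-4 + 3)*1)/8 = -7/8 + (-1*1)/8 = -7/8 + (⅛)*(-1) = -7/8 - ⅛ = -1)
(402 - 228)*(W(-4) - 130) = (402 - 228)*(-1 - 130) = 174*(-131) = -22794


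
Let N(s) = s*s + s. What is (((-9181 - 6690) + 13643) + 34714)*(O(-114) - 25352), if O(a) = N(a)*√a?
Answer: -823585072 + 418484652*I*√114 ≈ -8.2358e+8 + 4.4682e+9*I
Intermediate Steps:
N(s) = s + s² (N(s) = s² + s = s + s²)
O(a) = a^(3/2)*(1 + a) (O(a) = (a*(1 + a))*√a = a^(3/2)*(1 + a))
(((-9181 - 6690) + 13643) + 34714)*(O(-114) - 25352) = (((-9181 - 6690) + 13643) + 34714)*((-114)^(3/2)*(1 - 114) - 25352) = ((-15871 + 13643) + 34714)*(-114*I*√114*(-113) - 25352) = (-2228 + 34714)*(12882*I*√114 - 25352) = 32486*(-25352 + 12882*I*√114) = -823585072 + 418484652*I*√114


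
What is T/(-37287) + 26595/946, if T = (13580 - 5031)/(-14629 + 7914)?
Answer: 6658922829329/236861565930 ≈ 28.113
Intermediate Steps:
T = -8549/6715 (T = 8549/(-6715) = 8549*(-1/6715) = -8549/6715 ≈ -1.2731)
T/(-37287) + 26595/946 = -8549/6715/(-37287) + 26595/946 = -8549/6715*(-1/37287) + 26595*(1/946) = 8549/250382205 + 26595/946 = 6658922829329/236861565930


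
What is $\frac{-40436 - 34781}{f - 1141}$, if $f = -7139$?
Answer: $\frac{75217}{8280} \approx 9.0842$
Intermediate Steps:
$\frac{-40436 - 34781}{f - 1141} = \frac{-40436 - 34781}{-7139 - 1141} = - \frac{75217}{-8280} = \left(-75217\right) \left(- \frac{1}{8280}\right) = \frac{75217}{8280}$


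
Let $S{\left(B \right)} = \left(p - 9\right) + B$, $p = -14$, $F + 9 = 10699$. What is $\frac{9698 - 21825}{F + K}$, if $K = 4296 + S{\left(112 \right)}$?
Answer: $- \frac{181}{225} \approx -0.80444$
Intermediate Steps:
$F = 10690$ ($F = -9 + 10699 = 10690$)
$S{\left(B \right)} = -23 + B$ ($S{\left(B \right)} = \left(-14 - 9\right) + B = -23 + B$)
$K = 4385$ ($K = 4296 + \left(-23 + 112\right) = 4296 + 89 = 4385$)
$\frac{9698 - 21825}{F + K} = \frac{9698 - 21825}{10690 + 4385} = - \frac{12127}{15075} = \left(-12127\right) \frac{1}{15075} = - \frac{181}{225}$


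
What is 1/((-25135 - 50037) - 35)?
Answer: -1/75207 ≈ -1.3297e-5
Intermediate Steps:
1/((-25135 - 50037) - 35) = 1/(-75172 - 35) = 1/(-75207) = -1/75207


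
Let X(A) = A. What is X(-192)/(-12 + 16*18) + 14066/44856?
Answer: -197089/515844 ≈ -0.38207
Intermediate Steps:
X(-192)/(-12 + 16*18) + 14066/44856 = -192/(-12 + 16*18) + 14066/44856 = -192/(-12 + 288) + 14066*(1/44856) = -192/276 + 7033/22428 = -192*1/276 + 7033/22428 = -16/23 + 7033/22428 = -197089/515844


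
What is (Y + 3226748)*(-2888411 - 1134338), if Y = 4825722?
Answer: -32393065640030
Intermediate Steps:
(Y + 3226748)*(-2888411 - 1134338) = (4825722 + 3226748)*(-2888411 - 1134338) = 8052470*(-4022749) = -32393065640030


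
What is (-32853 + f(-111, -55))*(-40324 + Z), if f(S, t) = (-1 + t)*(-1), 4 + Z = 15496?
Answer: 814415104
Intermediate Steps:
Z = 15492 (Z = -4 + 15496 = 15492)
f(S, t) = 1 - t
(-32853 + f(-111, -55))*(-40324 + Z) = (-32853 + (1 - 1*(-55)))*(-40324 + 15492) = (-32853 + (1 + 55))*(-24832) = (-32853 + 56)*(-24832) = -32797*(-24832) = 814415104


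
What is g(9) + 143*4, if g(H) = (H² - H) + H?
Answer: 653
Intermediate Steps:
g(H) = H²
g(9) + 143*4 = 9² + 143*4 = 81 + 572 = 653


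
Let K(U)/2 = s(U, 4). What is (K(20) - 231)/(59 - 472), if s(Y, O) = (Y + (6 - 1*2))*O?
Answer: 39/413 ≈ 0.094431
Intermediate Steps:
s(Y, O) = O*(4 + Y) (s(Y, O) = (Y + (6 - 2))*O = (Y + 4)*O = (4 + Y)*O = O*(4 + Y))
K(U) = 32 + 8*U (K(U) = 2*(4*(4 + U)) = 2*(16 + 4*U) = 32 + 8*U)
(K(20) - 231)/(59 - 472) = ((32 + 8*20) - 231)/(59 - 472) = ((32 + 160) - 231)/(-413) = (192 - 231)*(-1/413) = -39*(-1/413) = 39/413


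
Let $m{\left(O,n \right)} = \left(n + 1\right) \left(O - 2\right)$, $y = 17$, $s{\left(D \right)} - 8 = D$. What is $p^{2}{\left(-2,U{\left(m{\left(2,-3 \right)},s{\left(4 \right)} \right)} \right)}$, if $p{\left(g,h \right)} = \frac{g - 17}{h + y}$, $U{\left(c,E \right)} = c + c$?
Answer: $\frac{361}{289} \approx 1.2491$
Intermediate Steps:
$s{\left(D \right)} = 8 + D$
$m{\left(O,n \right)} = \left(1 + n\right) \left(-2 + O\right)$
$U{\left(c,E \right)} = 2 c$
$p{\left(g,h \right)} = \frac{-17 + g}{17 + h}$ ($p{\left(g,h \right)} = \frac{g - 17}{h + 17} = \frac{-17 + g}{17 + h}$)
$p^{2}{\left(-2,U{\left(m{\left(2,-3 \right)},s{\left(4 \right)} \right)} \right)} = \left(\frac{-17 - 2}{17 + 2 \left(-2 + 2 - -6 + 2 \left(-3\right)\right)}\right)^{2} = \left(\frac{1}{17 + 2 \left(-2 + 2 + 6 - 6\right)} \left(-19\right)\right)^{2} = \left(\frac{1}{17 + 2 \cdot 0} \left(-19\right)\right)^{2} = \left(\frac{1}{17 + 0} \left(-19\right)\right)^{2} = \left(\frac{1}{17} \left(-19\right)\right)^{2} = \left(- \frac{19}{17}\right)^{2} = \frac{361}{289}$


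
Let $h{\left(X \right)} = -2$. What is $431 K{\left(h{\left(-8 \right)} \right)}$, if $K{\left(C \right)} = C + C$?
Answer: $-1724$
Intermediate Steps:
$K{\left(C \right)} = 2 C$
$431 K{\left(h{\left(-8 \right)} \right)} = 431 \cdot 2 \left(-2\right) = 431 \left(-4\right) = -1724$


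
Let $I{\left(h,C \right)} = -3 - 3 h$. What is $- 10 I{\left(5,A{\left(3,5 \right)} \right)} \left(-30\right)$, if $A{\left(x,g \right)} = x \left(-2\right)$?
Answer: $-5400$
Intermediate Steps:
$A{\left(x,g \right)} = - 2 x$
$- 10 I{\left(5,A{\left(3,5 \right)} \right)} \left(-30\right) = - 10 \left(-3 - 15\right) \left(-30\right) = \left(-10\right) \left(-18\right) \left(-30\right) = 180 \left(-30\right) = -5400$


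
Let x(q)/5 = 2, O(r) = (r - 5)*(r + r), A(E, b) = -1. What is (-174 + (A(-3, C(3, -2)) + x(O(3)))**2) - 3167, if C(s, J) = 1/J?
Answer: -3260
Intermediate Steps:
O(r) = 2*r*(-5 + r) (O(r) = (-5 + r)*(2*r) = 2*r*(-5 + r))
x(q) = 10 (x(q) = 5*2 = 10)
(-174 + (A(-3, C(3, -2)) + x(O(3)))**2) - 3167 = (-174 + (-1 + 10)**2) - 3167 = (-174 + 9**2) - 3167 = (-174 + 81) - 3167 = -93 - 3167 = -3260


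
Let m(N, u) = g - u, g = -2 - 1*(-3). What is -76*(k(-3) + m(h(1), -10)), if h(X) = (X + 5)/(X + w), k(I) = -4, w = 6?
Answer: -532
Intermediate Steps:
g = 1 (g = -2 + 3 = 1)
h(X) = (5 + X)/(6 + X) (h(X) = (X + 5)/(X + 6) = (5 + X)/(6 + X))
m(N, u) = 1 - u
-76*(k(-3) + m(h(1), -10)) = -76*(-4 + (1 - 1*(-10))) = -76*(-4 + (1 + 10)) = -76*(-4 + 11) = -76*7 = -532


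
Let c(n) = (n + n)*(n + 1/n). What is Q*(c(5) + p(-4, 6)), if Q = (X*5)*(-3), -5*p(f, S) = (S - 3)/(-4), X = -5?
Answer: 15645/4 ≈ 3911.3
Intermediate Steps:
c(n) = 2*n*(n + 1/n) (c(n) = (2*n)*(n + 1/n) = 2*n*(n + 1/n))
p(f, S) = -3/20 + S/20 (p(f, S) = -(S - 3)/(5*(-4)) = -(-3 + S)*(-1)/(5*4) = -(¾ - S/4)/5 = -3/20 + S/20)
Q = 75 (Q = -5*5*(-3) = -25*(-3) = 75)
Q*(c(5) + p(-4, 6)) = 75*((2 + 2*5²) + (-3/20 + (1/20)*6)) = 75*((2 + 2*25) + (-3/20 + 3/10)) = 75*((2 + 50) + 3/20) = 75*(52 + 3/20) = 75*(1043/20) = 15645/4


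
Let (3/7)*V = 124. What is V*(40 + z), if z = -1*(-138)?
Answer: 154504/3 ≈ 51501.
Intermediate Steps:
z = 138
V = 868/3 (V = (7/3)*124 = 868/3 ≈ 289.33)
V*(40 + z) = 868*(40 + 138)/3 = (868/3)*178 = 154504/3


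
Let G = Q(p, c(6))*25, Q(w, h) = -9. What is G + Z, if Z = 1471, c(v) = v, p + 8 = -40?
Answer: 1246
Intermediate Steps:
p = -48 (p = -8 - 40 = -48)
G = -225 (G = -9*25 = -225)
G + Z = -225 + 1471 = 1246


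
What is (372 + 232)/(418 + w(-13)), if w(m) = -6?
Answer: 151/103 ≈ 1.4660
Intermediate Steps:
(372 + 232)/(418 + w(-13)) = (372 + 232)/(418 - 6) = 604/412 = 604*(1/412) = 151/103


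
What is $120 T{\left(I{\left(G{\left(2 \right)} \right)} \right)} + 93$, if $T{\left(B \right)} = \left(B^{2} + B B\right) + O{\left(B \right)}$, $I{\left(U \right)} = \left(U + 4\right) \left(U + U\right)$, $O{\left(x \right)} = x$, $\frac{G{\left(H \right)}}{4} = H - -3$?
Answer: $221299293$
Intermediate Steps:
$G{\left(H \right)} = 12 + 4 H$ ($G{\left(H \right)} = 4 \left(H - -3\right) = 4 \left(H + 3\right) = 4 \left(3 + H\right) = 12 + 4 H$)
$I{\left(U \right)} = 2 U \left(4 + U\right)$ ($I{\left(U \right)} = \left(4 + U\right) 2 U = 2 U \left(4 + U\right)$)
$T{\left(B \right)} = B + 2 B^{2}$ ($T{\left(B \right)} = \left(B^{2} + B B\right) + B = \left(B^{2} + B^{2}\right) + B = 2 B^{2} + B = B + 2 B^{2}$)
$120 T{\left(I{\left(G{\left(2 \right)} \right)} \right)} + 93 = 120 \cdot 2 \left(12 + 4 \cdot 2\right) \left(4 + \left(12 + 4 \cdot 2\right)\right) \left(1 + 2 \cdot 2 \left(12 + 4 \cdot 2\right) \left(4 + \left(12 + 4 \cdot 2\right)\right)\right) + 93 = 120 \cdot 2 \left(12 + 8\right) \left(4 + \left(12 + 8\right)\right) \left(1 + 2 \cdot 2 \left(12 + 8\right) \left(4 + \left(12 + 8\right)\right)\right) + 93 = 120 \cdot 2 \cdot 20 \left(4 + 20\right) \left(1 + 2 \cdot 2 \cdot 20 \left(4 + 20\right)\right) + 93 = 120 \cdot 2 \cdot 20 \cdot 24 \left(1 + 2 \cdot 2 \cdot 20 \cdot 24\right) + 93 = 120 \cdot 960 \left(1 + 2 \cdot 960\right) + 93 = 120 \cdot 960 \left(1 + 1920\right) + 93 = 120 \cdot 960 \cdot 1921 + 93 = 120 \cdot 1844160 + 93 = 221299200 + 93 = 221299293$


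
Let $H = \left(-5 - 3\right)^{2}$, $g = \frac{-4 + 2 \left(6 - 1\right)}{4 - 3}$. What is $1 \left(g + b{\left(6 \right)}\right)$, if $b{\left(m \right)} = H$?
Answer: $70$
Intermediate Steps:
$g = 6$ ($g = \frac{-4 + 2 \cdot 5}{1} = \left(-4 + 10\right) 1 = 6 \cdot 1 = 6$)
$H = 64$ ($H = \left(-8\right)^{2} = 64$)
$b{\left(m \right)} = 64$
$1 \left(g + b{\left(6 \right)}\right) = 1 \left(6 + 64\right) = 1 \cdot 70 = 70$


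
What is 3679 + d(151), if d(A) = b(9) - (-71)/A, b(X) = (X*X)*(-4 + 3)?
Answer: 543369/151 ≈ 3598.5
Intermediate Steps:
b(X) = -X² (b(X) = X²*(-1) = -X²)
d(A) = -81 + 71/A (d(A) = -1*9² - (-71)/A = -1*81 + 71/A = -81 + 71/A)
3679 + d(151) = 3679 + (-81 + 71/151) = 3679 - 12160/151 = 543369/151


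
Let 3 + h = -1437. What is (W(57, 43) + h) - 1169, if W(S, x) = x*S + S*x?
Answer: 2293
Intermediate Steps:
h = -1440 (h = -3 - 1437 = -1440)
W(S, x) = 2*S*x (W(S, x) = S*x + S*x = 2*S*x)
(W(57, 43) + h) - 1169 = (2*57*43 - 1440) - 1169 = (4902 - 1440) - 1169 = 3462 - 1169 = 2293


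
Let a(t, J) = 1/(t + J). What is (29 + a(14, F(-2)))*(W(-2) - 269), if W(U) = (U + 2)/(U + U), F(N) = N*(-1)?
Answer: -125085/16 ≈ -7817.8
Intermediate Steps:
F(N) = -N
a(t, J) = 1/(J + t)
W(U) = (2 + U)/(2*U) (W(U) = (2 + U)/((2*U)) = (2 + U)*(1/(2*U)) = (2 + U)/(2*U))
(29 + a(14, F(-2)))*(W(-2) - 269) = (29 + 1/(-1*(-2) + 14))*((½)*(2 - 2)/(-2) - 269) = (29 + 1/(2 + 14))*((½)*(-½)*0 - 269) = (29 + 1/16)*(0 - 269) = (29 + 1/16)*(-269) = (465/16)*(-269) = -125085/16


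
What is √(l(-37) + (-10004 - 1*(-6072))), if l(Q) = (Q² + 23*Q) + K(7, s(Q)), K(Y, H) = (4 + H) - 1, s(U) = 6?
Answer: I*√3405 ≈ 58.352*I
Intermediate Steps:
K(Y, H) = 3 + H
l(Q) = 9 + Q² + 23*Q (l(Q) = (Q² + 23*Q) + (3 + 6) = (Q² + 23*Q) + 9 = 9 + Q² + 23*Q)
√(l(-37) + (-10004 - 1*(-6072))) = √((9 + (-37)² + 23*(-37)) + (-10004 - 1*(-6072))) = √((9 + 1369 - 851) + (-10004 + 6072)) = √(527 - 3932) = √(-3405) = I*√3405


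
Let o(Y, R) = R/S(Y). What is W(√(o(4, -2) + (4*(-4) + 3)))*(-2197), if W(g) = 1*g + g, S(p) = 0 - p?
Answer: -10985*I*√2 ≈ -15535.0*I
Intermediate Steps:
S(p) = -p
o(Y, R) = -R/Y (o(Y, R) = R/((-Y)) = R*(-1/Y) = -R/Y)
W(g) = 2*g (W(g) = g + g = 2*g)
W(√(o(4, -2) + (4*(-4) + 3)))*(-2197) = (2*√(-1*(-2)/4 + (4*(-4) + 3)))*(-2197) = (2*√(-1*(-2)*¼ + (-16 + 3)))*(-2197) = (2*√(½ - 13))*(-2197) = (2*√(-25/2))*(-2197) = (2*(5*I*√2/2))*(-2197) = (5*I*√2)*(-2197) = -10985*I*√2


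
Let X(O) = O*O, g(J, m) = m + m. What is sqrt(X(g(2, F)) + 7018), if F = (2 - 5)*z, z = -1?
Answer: sqrt(7054) ≈ 83.988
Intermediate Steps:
F = 3 (F = (2 - 5)*(-1) = -3*(-1) = 3)
g(J, m) = 2*m
X(O) = O**2
sqrt(X(g(2, F)) + 7018) = sqrt((2*3)**2 + 7018) = sqrt(6**2 + 7018) = sqrt(36 + 7018) = sqrt(7054)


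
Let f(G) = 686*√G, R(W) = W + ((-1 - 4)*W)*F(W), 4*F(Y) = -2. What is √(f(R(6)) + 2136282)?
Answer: √(2136282 + 686*√21) ≈ 1462.7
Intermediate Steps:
F(Y) = -½ (F(Y) = (¼)*(-2) = -½)
R(W) = 7*W/2 (R(W) = W + ((-1 - 4)*W)*(-½) = W - 5*W*(-½) = W + 5*W/2 = 7*W/2)
√(f(R(6)) + 2136282) = √(686*√((7/2)*6) + 2136282) = √(686*√21 + 2136282) = √(2136282 + 686*√21)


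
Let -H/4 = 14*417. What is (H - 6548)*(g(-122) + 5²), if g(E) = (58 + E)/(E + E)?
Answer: -46075900/61 ≈ -7.5534e+5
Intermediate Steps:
H = -23352 (H = -56*417 = -4*5838 = -23352)
g(E) = (58 + E)/(2*E) (g(E) = (58 + E)/((2*E)) = (58 + E)*(1/(2*E)) = (58 + E)/(2*E))
(H - 6548)*(g(-122) + 5²) = (-23352 - 6548)*((½)*(58 - 122)/(-122) + 5²) = -29900*((½)*(-1/122)*(-64) + 25) = -29900*(16/61 + 25) = -29900*1541/61 = -46075900/61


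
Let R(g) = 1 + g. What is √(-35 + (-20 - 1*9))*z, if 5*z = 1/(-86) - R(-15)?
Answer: 4812*I/215 ≈ 22.381*I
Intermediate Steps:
z = 1203/430 (z = (1/(-86) - (1 - 15))/5 = (-1/86 - 1*(-14))/5 = (-1/86 + 14)/5 = (⅕)*(1203/86) = 1203/430 ≈ 2.7977)
√(-35 + (-20 - 1*9))*z = √(-35 + (-20 - 1*9))*(1203/430) = √(-35 + (-20 - 9))*(1203/430) = √(-35 - 29)*(1203/430) = √(-64)*(1203/430) = (8*I)*(1203/430) = 4812*I/215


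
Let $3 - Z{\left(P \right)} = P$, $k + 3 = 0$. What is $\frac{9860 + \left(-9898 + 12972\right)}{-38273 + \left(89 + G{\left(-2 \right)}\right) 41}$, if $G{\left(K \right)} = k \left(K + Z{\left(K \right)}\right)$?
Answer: $- \frac{12934}{34993} \approx -0.36962$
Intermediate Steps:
$k = -3$ ($k = -3 + 0 = -3$)
$Z{\left(P \right)} = 3 - P$
$G{\left(K \right)} = -9$ ($G{\left(K \right)} = - 3 \left(K - \left(-3 + K\right)\right) = \left(-3\right) 3 = -9$)
$\frac{9860 + \left(-9898 + 12972\right)}{-38273 + \left(89 + G{\left(-2 \right)}\right) 41} = \frac{9860 + \left(-9898 + 12972\right)}{-38273 + \left(89 - 9\right) 41} = \frac{9860 + 3074}{-38273 + 80 \cdot 41} = \frac{12934}{-38273 + 3280} = \frac{12934}{-34993} = 12934 \left(- \frac{1}{34993}\right) = - \frac{12934}{34993}$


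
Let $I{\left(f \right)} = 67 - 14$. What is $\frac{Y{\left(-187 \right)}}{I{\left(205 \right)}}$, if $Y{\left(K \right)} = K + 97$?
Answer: $- \frac{90}{53} \approx -1.6981$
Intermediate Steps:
$I{\left(f \right)} = 53$
$Y{\left(K \right)} = 97 + K$
$\frac{Y{\left(-187 \right)}}{I{\left(205 \right)}} = \frac{97 - 187}{53} = \left(-90\right) \frac{1}{53} = - \frac{90}{53}$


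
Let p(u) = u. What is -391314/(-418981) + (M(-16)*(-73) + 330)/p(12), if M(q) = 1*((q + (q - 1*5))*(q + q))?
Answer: -18035203147/2513886 ≈ -7174.2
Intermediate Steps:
M(q) = 2*q*(-5 + 2*q) (M(q) = 1*((q + (q - 5))*(2*q)) = 1*((q + (-5 + q))*(2*q)) = 1*((-5 + 2*q)*(2*q)) = 1*(2*q*(-5 + 2*q)) = 2*q*(-5 + 2*q))
-391314/(-418981) + (M(-16)*(-73) + 330)/p(12) = -391314/(-418981) + ((2*(-16)*(-5 + 2*(-16)))*(-73) + 330)/12 = -391314*(-1/418981) + ((2*(-16)*(-5 - 32))*(-73) + 330)*(1/12) = 391314/418981 + ((2*(-16)*(-37))*(-73) + 330)*(1/12) = 391314/418981 + (1184*(-73) + 330)*(1/12) = 391314/418981 + (-86432 + 330)*(1/12) = 391314/418981 - 86102*1/12 = 391314/418981 - 43051/6 = -18035203147/2513886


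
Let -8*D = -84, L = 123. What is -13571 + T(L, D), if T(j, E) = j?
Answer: -13448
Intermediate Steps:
D = 21/2 (D = -⅛*(-84) = 21/2 ≈ 10.500)
-13571 + T(L, D) = -13571 + 123 = -13448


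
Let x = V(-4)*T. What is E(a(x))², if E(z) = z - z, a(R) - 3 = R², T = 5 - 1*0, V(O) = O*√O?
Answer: 0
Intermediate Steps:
V(O) = O^(3/2)
T = 5 (T = 5 + 0 = 5)
x = -40*I (x = (-4)^(3/2)*5 = -8*I*5 = -40*I ≈ -40.0*I)
a(R) = 3 + R²
E(z) = 0
E(a(x))² = 0² = 0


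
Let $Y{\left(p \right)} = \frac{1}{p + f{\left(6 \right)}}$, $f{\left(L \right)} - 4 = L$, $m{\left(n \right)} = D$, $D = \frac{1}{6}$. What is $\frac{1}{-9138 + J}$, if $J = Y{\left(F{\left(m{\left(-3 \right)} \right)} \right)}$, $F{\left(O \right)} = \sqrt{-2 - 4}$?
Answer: $\frac{- \sqrt{6} + 10 i}{- 91379 i + 9138 \sqrt{6}} \approx -0.00010943 + 2.7676 \cdot 10^{-10} i$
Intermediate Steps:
$D = \frac{1}{6} \approx 0.16667$
$m{\left(n \right)} = \frac{1}{6}$
$F{\left(O \right)} = i \sqrt{6}$ ($F{\left(O \right)} = \sqrt{-6} = i \sqrt{6}$)
$f{\left(L \right)} = 4 + L$
$Y{\left(p \right)} = \frac{1}{10 + p}$ ($Y{\left(p \right)} = \frac{1}{p + \left(4 + 6\right)} = \frac{1}{p + 10} = \frac{1}{10 + p}$)
$J = \frac{1}{10 + i \sqrt{6}} \approx 0.09434 - 0.023108 i$
$\frac{1}{-9138 + J} = \frac{1}{-9138 + \left(\frac{5}{53} - \frac{i \sqrt{6}}{106}\right)} = \frac{1}{- \frac{484309}{53} - \frac{i \sqrt{6}}{106}}$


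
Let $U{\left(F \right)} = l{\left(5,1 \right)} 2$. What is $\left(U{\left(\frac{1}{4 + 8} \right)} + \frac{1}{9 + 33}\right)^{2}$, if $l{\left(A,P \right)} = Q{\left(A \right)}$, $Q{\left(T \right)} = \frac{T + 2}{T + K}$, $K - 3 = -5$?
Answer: $\frac{38809}{1764} \approx 22.001$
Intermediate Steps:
$K = -2$ ($K = 3 - 5 = -2$)
$Q{\left(T \right)} = \frac{2 + T}{-2 + T}$ ($Q{\left(T \right)} = \frac{T + 2}{T - 2} = \frac{2 + T}{-2 + T}$)
$l{\left(A,P \right)} = \frac{2 + A}{-2 + A}$
$U{\left(F \right)} = \frac{14}{3}$ ($U{\left(F \right)} = \frac{2 + 5}{-2 + 5} \cdot 2 = \frac{1}{3} \cdot 7 \cdot 2 = \frac{7}{3} \cdot 2 = \frac{14}{3}$)
$\left(U{\left(\frac{1}{4 + 8} \right)} + \frac{1}{9 + 33}\right)^{2} = \left(\frac{14}{3} + \frac{1}{9 + 33}\right)^{2} = \left(\frac{14}{3} + \frac{1}{42}\right)^{2} = \left(\frac{197}{42}\right)^{2} = \frac{38809}{1764}$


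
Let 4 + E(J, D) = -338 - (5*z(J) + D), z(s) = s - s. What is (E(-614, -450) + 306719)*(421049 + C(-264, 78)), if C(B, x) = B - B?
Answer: 129189201523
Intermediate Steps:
z(s) = 0
E(J, D) = -342 - D (E(J, D) = -4 + (-338 - (5*0 + D)) = -4 + (-338 - (0 + D)) = -4 + (-338 - D) = -342 - D)
C(B, x) = 0
(E(-614, -450) + 306719)*(421049 + C(-264, 78)) = ((-342 - 1*(-450)) + 306719)*(421049 + 0) = ((-342 + 450) + 306719)*421049 = (108 + 306719)*421049 = 306827*421049 = 129189201523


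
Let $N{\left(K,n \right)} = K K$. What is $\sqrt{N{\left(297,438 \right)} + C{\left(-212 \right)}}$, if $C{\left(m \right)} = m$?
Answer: $\sqrt{87997} \approx 296.64$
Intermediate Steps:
$N{\left(K,n \right)} = K^{2}$
$\sqrt{N{\left(297,438 \right)} + C{\left(-212 \right)}} = \sqrt{297^{2} - 212} = \sqrt{88209 - 212} = \sqrt{87997}$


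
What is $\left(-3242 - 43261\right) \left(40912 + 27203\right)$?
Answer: $-3167551845$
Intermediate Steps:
$\left(-3242 - 43261\right) \left(40912 + 27203\right) = \left(-46503\right) 68115 = -3167551845$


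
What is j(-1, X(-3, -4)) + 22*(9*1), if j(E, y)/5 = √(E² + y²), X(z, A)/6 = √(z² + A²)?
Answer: 198 + 5*√901 ≈ 348.08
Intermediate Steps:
X(z, A) = 6*√(A² + z²) (X(z, A) = 6*√(z² + A²) = 6*√(A² + z²))
j(E, y) = 5*√(E² + y²)
j(-1, X(-3, -4)) + 22*(9*1) = 5*√((-1)² + (6*√((-4)² + (-3)²))²) + 22*(9*1) = 5*√(1 + (6*√(16 + 9))²) + 22*9 = 5*√(1 + (6*√25)²) + 198 = 5*√(1 + (6*5)²) + 198 = 5*√(1 + 30²) + 198 = 5*√(1 + 900) + 198 = 5*√901 + 198 = 198 + 5*√901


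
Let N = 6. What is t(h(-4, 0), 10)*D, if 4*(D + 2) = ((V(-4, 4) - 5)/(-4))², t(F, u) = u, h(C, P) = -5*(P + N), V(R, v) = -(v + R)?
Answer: -515/32 ≈ -16.094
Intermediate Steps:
V(R, v) = -R - v (V(R, v) = -(R + v) = -R - v)
h(C, P) = -30 - 5*P (h(C, P) = -5*(P + 6) = -5*(6 + P) = -30 - 5*P)
D = -103/64 (D = -2 + (((-1*(-4) - 1*4) - 5)/(-4))²/4 = -2 + (((4 - 4) - 5)*(-¼))²/4 = -2 + ((0 - 5)*(-¼))²/4 = -2 + (-5*(-¼))²/4 = -2 + (5/4)²/4 = -2 + (¼)*(25/16) = -2 + 25/64 = -103/64 ≈ -1.6094)
t(h(-4, 0), 10)*D = 10*(-103/64) = -515/32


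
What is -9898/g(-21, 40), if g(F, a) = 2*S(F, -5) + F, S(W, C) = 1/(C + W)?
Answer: 64337/137 ≈ 469.61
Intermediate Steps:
g(F, a) = F + 2/(-5 + F) (g(F, a) = 2/(-5 + F) + F = F + 2/(-5 + F))
-9898/g(-21, 40) = -9898*(-5 - 21)/(2 - 21*(-5 - 21)) = -9898*(-26/(2 - 21*(-26))) = -9898*(-26/(2 + 546)) = -9898/((-1/26*548)) = -9898/(-274/13) = -9898*(-13/274) = 64337/137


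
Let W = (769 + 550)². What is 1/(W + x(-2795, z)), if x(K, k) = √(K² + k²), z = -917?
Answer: 1739761/3026759684207 - √8652914/3026759684207 ≈ 5.7382e-7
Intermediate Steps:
W = 1739761 (W = 1319² = 1739761)
1/(W + x(-2795, z)) = 1/(1739761 + √((-2795)² + (-917)²)) = 1/(1739761 + √(7812025 + 840889)) = 1/(1739761 + √8652914)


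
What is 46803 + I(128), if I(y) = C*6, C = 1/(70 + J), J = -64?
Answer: 46804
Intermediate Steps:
C = 1/6 (C = 1/(70 - 64) = 1/6 ≈ 0.16667)
I(y) = 1 (I(y) = (1/6)*6 = 1)
46803 + I(128) = 46803 + 1 = 46804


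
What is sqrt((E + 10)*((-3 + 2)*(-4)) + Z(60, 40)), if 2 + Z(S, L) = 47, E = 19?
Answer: sqrt(161) ≈ 12.689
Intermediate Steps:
Z(S, L) = 45 (Z(S, L) = -2 + 47 = 45)
sqrt((E + 10)*((-3 + 2)*(-4)) + Z(60, 40)) = sqrt((19 + 10)*((-3 + 2)*(-4)) + 45) = sqrt(29*(-1*(-4)) + 45) = sqrt(29*4 + 45) = sqrt(116 + 45) = sqrt(161)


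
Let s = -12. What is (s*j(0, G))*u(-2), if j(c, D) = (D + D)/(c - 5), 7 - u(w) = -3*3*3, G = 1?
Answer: 816/5 ≈ 163.20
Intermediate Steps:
u(w) = 34 (u(w) = 7 - (-3*3)*3 = 7 - (-9)*3 = 7 - 1*(-27) = 7 + 27 = 34)
j(c, D) = 2*D/(-5 + c) (j(c, D) = (2*D)/(-5 + c) = 2*D/(-5 + c))
(s*j(0, G))*u(-2) = -24/(-5 + 0)*34 = -24/(-5)*34 = -24*(-1)/5*34 = -12*(-⅖)*34 = (24/5)*34 = 816/5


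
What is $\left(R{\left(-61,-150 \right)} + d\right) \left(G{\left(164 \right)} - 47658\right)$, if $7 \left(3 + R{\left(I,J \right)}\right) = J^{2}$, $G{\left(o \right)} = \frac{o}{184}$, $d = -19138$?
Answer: $\frac{244404811549}{322} \approx 7.5902 \cdot 10^{8}$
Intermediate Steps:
$G{\left(o \right)} = \frac{o}{184}$ ($G{\left(o \right)} = o \frac{1}{184} = \frac{o}{184}$)
$R{\left(I,J \right)} = -3 + \frac{J^{2}}{7}$
$\left(R{\left(-61,-150 \right)} + d\right) \left(G{\left(164 \right)} - 47658\right) = \left(\left(-3 + \frac{\left(-150\right)^{2}}{7}\right) - 19138\right) \left(\frac{1}{184} \cdot 164 - 47658\right) = \left(\left(-3 + \frac{1}{7} \cdot 22500\right) - 19138\right) \left(\frac{41}{46} - 47658\right) = \left(\left(-3 + \frac{22500}{7}\right) - 19138\right) \left(- \frac{2192227}{46}\right) = \left(\frac{22479}{7} - 19138\right) \left(- \frac{2192227}{46}\right) = \left(- \frac{111487}{7}\right) \left(- \frac{2192227}{46}\right) = \frac{244404811549}{322}$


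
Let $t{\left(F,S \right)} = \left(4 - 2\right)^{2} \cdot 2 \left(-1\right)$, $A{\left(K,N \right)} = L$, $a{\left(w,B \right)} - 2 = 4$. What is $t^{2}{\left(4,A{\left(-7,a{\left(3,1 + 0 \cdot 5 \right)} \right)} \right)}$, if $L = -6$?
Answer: $64$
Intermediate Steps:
$a{\left(w,B \right)} = 6$ ($a{\left(w,B \right)} = 2 + 4 = 6$)
$A{\left(K,N \right)} = -6$
$t{\left(F,S \right)} = -8$ ($t{\left(F,S \right)} = 2^{2} \cdot 2 \left(-1\right) = 4 \cdot 2 \left(-1\right) = 8 \left(-1\right) = -8$)
$t^{2}{\left(4,A{\left(-7,a{\left(3,1 + 0 \cdot 5 \right)} \right)} \right)} = \left(-8\right)^{2} = 64$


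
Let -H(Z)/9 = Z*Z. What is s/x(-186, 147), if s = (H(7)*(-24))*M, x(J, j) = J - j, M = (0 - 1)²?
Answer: -1176/37 ≈ -31.784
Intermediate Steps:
M = 1 (M = (-1)² = 1)
H(Z) = -9*Z² (H(Z) = -9*Z*Z = -9*Z²)
s = 10584 (s = (-9*7²*(-24))*1 = (-9*49*(-24))*1 = -441*(-24)*1 = 10584*1 = 10584)
s/x(-186, 147) = 10584/(-186 - 1*147) = 10584/(-186 - 147) = 10584/(-333) = 10584*(-1/333) = -1176/37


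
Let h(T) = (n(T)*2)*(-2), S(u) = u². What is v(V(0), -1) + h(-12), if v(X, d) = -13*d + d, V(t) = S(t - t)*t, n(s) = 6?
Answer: -12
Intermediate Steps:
V(t) = 0 (V(t) = (t - t)²*t = 0²*t = 0*t = 0)
v(X, d) = -12*d
h(T) = -24 (h(T) = (6*2)*(-2) = 12*(-2) = -24)
v(V(0), -1) + h(-12) = -12*(-1) - 24 = 12 - 24 = -12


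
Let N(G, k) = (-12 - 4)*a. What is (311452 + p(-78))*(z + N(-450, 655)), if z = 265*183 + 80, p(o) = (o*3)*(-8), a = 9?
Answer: 15174594644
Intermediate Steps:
N(G, k) = -144 (N(G, k) = (-12 - 4)*9 = -16*9 = -144)
p(o) = -24*o (p(o) = (3*o)*(-8) = -24*o)
z = 48575 (z = 48495 + 80 = 48575)
(311452 + p(-78))*(z + N(-450, 655)) = (311452 - 24*(-78))*(48575 - 144) = (311452 + 1872)*48431 = 313324*48431 = 15174594644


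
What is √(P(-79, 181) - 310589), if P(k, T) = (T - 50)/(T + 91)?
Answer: I*√1436161309/68 ≈ 557.3*I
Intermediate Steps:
P(k, T) = (-50 + T)/(91 + T)
√(P(-79, 181) - 310589) = √((-50 + 181)/(91 + 181) - 310589) = √(131/272 - 310589) = √(-84480077/272) = I*√1436161309/68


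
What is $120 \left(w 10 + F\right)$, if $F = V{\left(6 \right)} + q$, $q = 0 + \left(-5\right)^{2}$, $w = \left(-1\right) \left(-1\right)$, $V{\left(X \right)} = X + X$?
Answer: $5640$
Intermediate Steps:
$V{\left(X \right)} = 2 X$
$w = 1$
$q = 25$ ($q = 0 + 25 = 25$)
$F = 37$ ($F = 2 \cdot 6 + 25 = 12 + 25 = 37$)
$120 \left(w 10 + F\right) = 120 \left(1 \cdot 10 + 37\right) = 120 \left(10 + 37\right) = 120 \cdot 47 = 5640$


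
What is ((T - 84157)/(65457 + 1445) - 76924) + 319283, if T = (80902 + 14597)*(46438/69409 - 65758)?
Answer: 22243252161643/149793578 ≈ 1.4849e+5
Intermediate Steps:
T = -14060381181336/2239 (T = 95499*(46438*(1/69409) - 65758) = 95499*(1498/2239 - 65758) = 95499*(-147230664/2239) = -14060381181336/2239 ≈ -6.2798e+9)
((T - 84157)/(65457 + 1445) - 76924) + 319283 = ((-14060381181336/2239 - 84157)/(65457 + 1445) - 76924) + 319283 = (-14060569608859/2239/66902 - 76924) + 319283 = (-14060569608859/2239*1/66902 - 76924) + 319283 = (-14060569608859/149793578 - 76924) + 319283 = -25583290802931/149793578 + 319283 = 22243252161643/149793578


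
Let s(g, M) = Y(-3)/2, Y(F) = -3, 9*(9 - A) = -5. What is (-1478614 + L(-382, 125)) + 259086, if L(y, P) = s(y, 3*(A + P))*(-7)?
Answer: -2439035/2 ≈ -1.2195e+6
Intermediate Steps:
A = 86/9 (A = 9 - ⅑*(-5) = 9 + 5/9 = 86/9 ≈ 9.5556)
s(g, M) = -3/2
L(y, P) = 21/2 (L(y, P) = -3/2*(-7) = 21/2)
(-1478614 + L(-382, 125)) + 259086 = (-1478614 + 21/2) + 259086 = -2957207/2 + 259086 = -2439035/2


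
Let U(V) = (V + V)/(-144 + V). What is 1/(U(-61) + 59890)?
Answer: 205/12277572 ≈ 1.6697e-5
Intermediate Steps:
U(V) = 2*V/(-144 + V) (U(V) = (2*V)/(-144 + V) = 2*V/(-144 + V))
1/(U(-61) + 59890) = 1/(2*(-61)/(-144 - 61) + 59890) = 1/(2*(-61)/(-205) + 59890) = 1/(2*(-61)*(-1/205) + 59890) = 1/(122/205 + 59890) = 1/(12277572/205) = 205/12277572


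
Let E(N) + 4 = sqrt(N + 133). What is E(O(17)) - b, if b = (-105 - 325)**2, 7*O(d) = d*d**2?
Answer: -184904 + 2*sqrt(10227)/7 ≈ -1.8488e+5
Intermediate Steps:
O(d) = d**3/7 (O(d) = (d*d**2)/7 = d**3/7)
E(N) = -4 + sqrt(133 + N) (E(N) = -4 + sqrt(N + 133) = -4 + sqrt(133 + N))
b = 184900 (b = (-430)**2 = 184900)
E(O(17)) - b = (-4 + sqrt(133 + (1/7)*17**3)) - 1*184900 = (-4 + sqrt(133 + (1/7)*4913)) - 184900 = (-4 + sqrt(133 + 4913/7)) - 184900 = (-4 + sqrt(5844/7)) - 184900 = (-4 + 2*sqrt(10227)/7) - 184900 = -184904 + 2*sqrt(10227)/7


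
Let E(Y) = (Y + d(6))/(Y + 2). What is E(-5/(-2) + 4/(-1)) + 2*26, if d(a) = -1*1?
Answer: 47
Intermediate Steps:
d(a) = -1
E(Y) = (-1 + Y)/(2 + Y) (E(Y) = (Y - 1)/(Y + 2) = (-1 + Y)/(2 + Y))
E(-5/(-2) + 4/(-1)) + 2*26 = (-1 + (-5/(-2) + 4/(-1)))/(2 + (-5/(-2) + 4/(-1))) + 2*26 = (-1 + (-5*(-½) + 4*(-1)))/(2 + (-5*(-½) + 4*(-1))) + 52 = (-1 + (5/2 - 4))/(2 + (5/2 - 4)) + 52 = (-1 - 3/2)/(2 - 3/2) + 52 = -5/2/(½) + 52 = 2*(-5/2) + 52 = -5 + 52 = 47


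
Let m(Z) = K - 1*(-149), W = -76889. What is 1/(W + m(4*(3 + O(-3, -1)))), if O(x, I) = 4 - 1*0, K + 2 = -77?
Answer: -1/76819 ≈ -1.3018e-5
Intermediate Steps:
K = -79 (K = -2 - 77 = -79)
O(x, I) = 4 (O(x, I) = 4 + 0 = 4)
m(Z) = 70 (m(Z) = -79 - 1*(-149) = -79 + 149 = 70)
1/(W + m(4*(3 + O(-3, -1)))) = 1/(-76889 + 70) = 1/(-76819) = -1/76819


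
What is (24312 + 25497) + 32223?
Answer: 82032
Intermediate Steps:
(24312 + 25497) + 32223 = 49809 + 32223 = 82032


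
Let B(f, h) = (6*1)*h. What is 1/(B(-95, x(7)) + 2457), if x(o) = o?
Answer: 1/2499 ≈ 0.00040016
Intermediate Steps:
B(f, h) = 6*h
1/(B(-95, x(7)) + 2457) = 1/(6*7 + 2457) = 1/(42 + 2457) = 1/2499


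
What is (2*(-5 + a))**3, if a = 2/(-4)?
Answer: -1331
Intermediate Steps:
a = -1/2 (a = 2*(-1/4) = -1/2 ≈ -0.50000)
(2*(-5 + a))**3 = (2*(-5 - 1/2))**3 = (2*(-11/2))**3 = (-11)**3 = -1331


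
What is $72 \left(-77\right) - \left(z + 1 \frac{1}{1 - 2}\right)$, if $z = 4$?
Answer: $-5547$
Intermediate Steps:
$72 \left(-77\right) - \left(z + 1 \frac{1}{1 - 2}\right) = 72 \left(-77\right) - \left(4 + 1 \frac{1}{1 - 2}\right) = -5544 - \left(4 + 1 \frac{1}{1 - 2}\right) = -5544 - \left(4 + 1 \frac{1}{-1}\right) = -5544 - \left(4 + 1 \left(-1\right)\right) = -5544 - \left(4 - 1\right) = -5544 - 3 = -5547$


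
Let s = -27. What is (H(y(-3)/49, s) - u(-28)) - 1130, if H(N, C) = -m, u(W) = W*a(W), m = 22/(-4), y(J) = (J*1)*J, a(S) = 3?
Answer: -2081/2 ≈ -1040.5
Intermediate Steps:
y(J) = J**2 (y(J) = J*J = J**2)
m = -11/2 (m = 22*(-1/4) = -11/2 ≈ -5.5000)
u(W) = 3*W (u(W) = W*3 = 3*W)
H(N, C) = 11/2 (H(N, C) = -1*(-11/2) = 11/2)
(H(y(-3)/49, s) - u(-28)) - 1130 = (11/2 - 3*(-28)) - 1130 = (11/2 - 1*(-84)) - 1130 = (11/2 + 84) - 1130 = 179/2 - 1130 = -2081/2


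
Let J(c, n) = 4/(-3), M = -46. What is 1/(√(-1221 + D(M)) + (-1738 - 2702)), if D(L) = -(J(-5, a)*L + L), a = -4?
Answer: -13320/59144509 - I*√11127/59144509 ≈ -0.00022521 - 1.7835e-6*I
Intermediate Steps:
J(c, n) = -4/3 (J(c, n) = 4*(-⅓) = -4/3)
D(L) = L/3 (D(L) = -(-4*L/3 + L) = -(-1)*L/3 = L/3)
1/(√(-1221 + D(M)) + (-1738 - 2702)) = 1/(√(-1221 + (⅓)*(-46)) + (-1738 - 2702)) = 1/(√(-1221 - 46/3) - 4440) = 1/(√(-3709/3) - 4440) = 1/(I*√11127/3 - 4440) = 1/(-4440 + I*√11127/3)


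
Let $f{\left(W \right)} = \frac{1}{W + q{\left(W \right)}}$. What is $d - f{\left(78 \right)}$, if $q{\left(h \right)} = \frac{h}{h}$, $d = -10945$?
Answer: $- \frac{864656}{79} \approx -10945.0$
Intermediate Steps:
$q{\left(h \right)} = 1$
$f{\left(W \right)} = \frac{1}{1 + W}$ ($f{\left(W \right)} = \frac{1}{W + 1} = \frac{1}{1 + W}$)
$d - f{\left(78 \right)} = -10945 - \frac{1}{1 + 78} = -10945 - \frac{1}{79} = - \frac{864656}{79}$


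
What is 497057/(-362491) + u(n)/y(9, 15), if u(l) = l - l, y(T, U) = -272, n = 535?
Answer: -497057/362491 ≈ -1.3712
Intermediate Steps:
u(l) = 0
497057/(-362491) + u(n)/y(9, 15) = 497057/(-362491) + 0/(-272) = 497057*(-1/362491) + 0*(-1/272) = -497057/362491 + 0 = -497057/362491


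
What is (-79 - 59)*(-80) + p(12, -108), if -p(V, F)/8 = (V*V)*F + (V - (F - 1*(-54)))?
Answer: 134928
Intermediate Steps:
p(V, F) = 432 - 8*V + 8*F - 8*F*V² (p(V, F) = -8*((V*V)*F + (V - (F - 1*(-54)))) = -8*(V²*F + (V - (F + 54))) = -8*(F*V² + (V - (54 + F))) = -8*(F*V² + (V + (-54 - F))) = -8*(F*V² + (-54 + V - F)) = -8*(-54 + V - F + F*V²) = 432 - 8*V + 8*F - 8*F*V²)
(-79 - 59)*(-80) + p(12, -108) = (-79 - 59)*(-80) + (432 - 8*12 + 8*(-108) - 8*(-108)*12²) = -138*(-80) + (432 - 96 - 864 - 8*(-108)*144) = 11040 + (432 - 96 - 864 + 124416) = 11040 + 123888 = 134928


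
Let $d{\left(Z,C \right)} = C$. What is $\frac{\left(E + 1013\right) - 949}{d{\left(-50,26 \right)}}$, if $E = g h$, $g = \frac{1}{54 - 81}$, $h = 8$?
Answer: $\frac{860}{351} \approx 2.4501$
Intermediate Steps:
$g = - \frac{1}{27}$ ($g = \frac{1}{-27} = - \frac{1}{27} \approx -0.037037$)
$E = - \frac{8}{27}$ ($E = \left(- \frac{1}{27}\right) 8 = - \frac{8}{27} \approx -0.2963$)
$\frac{\left(E + 1013\right) - 949}{d{\left(-50,26 \right)}} = \frac{\left(- \frac{8}{27} + 1013\right) - 949}{26} = \left(\frac{27343}{27} - 949\right) \frac{1}{26} = \frac{1720}{27} \cdot \frac{1}{26} = \frac{860}{351}$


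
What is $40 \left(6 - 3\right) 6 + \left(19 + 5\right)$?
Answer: $744$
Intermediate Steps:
$40 \left(6 - 3\right) 6 + \left(19 + 5\right) = 40 \cdot 3 \cdot 6 + 24 = 40 \cdot 18 + 24 = 720 + 24 = 744$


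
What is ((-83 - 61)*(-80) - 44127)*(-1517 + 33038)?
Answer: -1027805247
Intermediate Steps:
((-83 - 61)*(-80) - 44127)*(-1517 + 33038) = (-144*(-80) - 44127)*31521 = (11520 - 44127)*31521 = -32607*31521 = -1027805247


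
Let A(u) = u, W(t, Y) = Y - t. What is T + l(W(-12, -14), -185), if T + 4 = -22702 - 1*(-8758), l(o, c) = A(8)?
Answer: -13940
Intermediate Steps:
l(o, c) = 8
T = -13948 (T = -4 + (-22702 - 1*(-8758)) = -4 + (-22702 + 8758) = -4 - 13944 = -13948)
T + l(W(-12, -14), -185) = -13948 + 8 = -13940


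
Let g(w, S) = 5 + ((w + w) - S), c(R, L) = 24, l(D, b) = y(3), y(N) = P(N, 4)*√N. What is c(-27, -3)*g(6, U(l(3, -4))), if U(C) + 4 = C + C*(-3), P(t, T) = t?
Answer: 504 + 144*√3 ≈ 753.42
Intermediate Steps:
y(N) = N^(3/2) (y(N) = N*√N = N^(3/2))
l(D, b) = 3*√3 (l(D, b) = 3^(3/2) = 3*√3)
U(C) = -4 - 2*C (U(C) = -4 + (C + C*(-3)) = -4 + (C - 3*C) = -4 - 2*C)
g(w, S) = 5 - S + 2*w (g(w, S) = 5 + (2*w - S) = 5 + (-S + 2*w) = 5 - S + 2*w)
c(-27, -3)*g(6, U(l(3, -4))) = 24*(5 - (-4 - 6*√3) + 2*6) = 24*(5 - (-4 - 6*√3) + 12) = 24*(5 + (4 + 6*√3) + 12) = 24*(21 + 6*√3) = 504 + 144*√3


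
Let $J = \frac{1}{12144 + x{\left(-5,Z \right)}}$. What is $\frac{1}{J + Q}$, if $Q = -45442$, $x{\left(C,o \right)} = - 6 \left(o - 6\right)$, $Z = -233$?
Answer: $- \frac{13578}{617011475} \approx -2.2006 \cdot 10^{-5}$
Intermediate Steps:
$x{\left(C,o \right)} = 36 - 6 o$ ($x{\left(C,o \right)} = - 6 \left(-6 + o\right) = 36 - 6 o$)
$J = \frac{1}{13578}$ ($J = \frac{1}{12144 + \left(36 - -1398\right)} = \frac{1}{12144 + \left(36 + 1398\right)} = \frac{1}{12144 + 1434} = \frac{1}{13578} \approx 7.3649 \cdot 10^{-5}$)
$\frac{1}{J + Q} = \frac{1}{\frac{1}{13578} - 45442} = \frac{1}{- \frac{617011475}{13578}} = - \frac{13578}{617011475}$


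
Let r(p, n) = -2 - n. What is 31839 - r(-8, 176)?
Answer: 32017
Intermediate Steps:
31839 - r(-8, 176) = 31839 - (-2 - 1*176) = 31839 - (-2 - 176) = 31839 - 1*(-178) = 31839 + 178 = 32017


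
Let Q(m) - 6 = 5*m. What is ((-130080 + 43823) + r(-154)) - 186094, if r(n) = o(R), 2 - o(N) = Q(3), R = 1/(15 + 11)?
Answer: -272370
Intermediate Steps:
Q(m) = 6 + 5*m
R = 1/26 ≈ 0.038462
o(N) = -19 (o(N) = 2 - (6 + 5*3) = 2 - (6 + 15) = 2 - 1*21 = 2 - 21 = -19)
r(n) = -19
((-130080 + 43823) + r(-154)) - 186094 = ((-130080 + 43823) - 19) - 186094 = (-86257 - 19) - 186094 = -86276 - 186094 = -272370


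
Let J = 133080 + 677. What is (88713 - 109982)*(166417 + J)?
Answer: -6384400806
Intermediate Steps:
J = 133757
(88713 - 109982)*(166417 + J) = (88713 - 109982)*(166417 + 133757) = -21269*300174 = -6384400806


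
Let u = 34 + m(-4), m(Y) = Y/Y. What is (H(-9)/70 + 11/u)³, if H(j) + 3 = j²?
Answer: 1000/343 ≈ 2.9155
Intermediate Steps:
H(j) = -3 + j²
m(Y) = 1
u = 35 (u = 34 + 1 = 35)
(H(-9)/70 + 11/u)³ = ((-3 + (-9)²)/70 + 11/35)³ = ((-3 + 81)*(1/70) + 11*(1/35))³ = (78*(1/70) + 11/35)³ = (39/35 + 11/35)³ = (10/7)³ = 1000/343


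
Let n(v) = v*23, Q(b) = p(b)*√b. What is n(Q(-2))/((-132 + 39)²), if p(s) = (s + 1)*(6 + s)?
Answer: -92*I*√2/8649 ≈ -0.015043*I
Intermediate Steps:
p(s) = (1 + s)*(6 + s)
Q(b) = √b*(6 + b² + 7*b) (Q(b) = (6 + b² + 7*b)*√b = √b*(6 + b² + 7*b))
n(v) = 23*v
n(Q(-2))/((-132 + 39)²) = (23*(√(-2)*(6 + (-2)² + 7*(-2))))/((-132 + 39)²) = (23*((I*√2)*(6 + 4 - 14)))/((-93)²) = (23*((I*√2)*(-4)))/8649 = (23*(-4*I*√2))*(1/8649) = -92*I*√2*(1/8649) = -92*I*√2/8649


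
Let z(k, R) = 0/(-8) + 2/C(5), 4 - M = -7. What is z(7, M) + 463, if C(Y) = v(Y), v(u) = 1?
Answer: 465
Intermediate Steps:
M = 11 (M = 4 - 1*(-7) = 4 + 7 = 11)
C(Y) = 1
z(k, R) = 2 (z(k, R) = 0/(-8) + 2/1 = 0*(-1/8) + 2*1 = 0 + 2 = 2)
z(7, M) + 463 = 2 + 463 = 465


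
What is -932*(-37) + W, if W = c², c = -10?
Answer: 34584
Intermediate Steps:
W = 100 (W = (-10)² = 100)
-932*(-37) + W = -932*(-37) + 100 = 34484 + 100 = 34584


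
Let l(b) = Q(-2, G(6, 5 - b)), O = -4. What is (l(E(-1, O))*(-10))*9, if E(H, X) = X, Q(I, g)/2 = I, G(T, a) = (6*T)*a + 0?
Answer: 360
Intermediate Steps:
G(T, a) = 6*T*a (G(T, a) = 6*T*a + 0 = 6*T*a)
Q(I, g) = 2*I
l(b) = -4 (l(b) = 2*(-2) = -4)
(l(E(-1, O))*(-10))*9 = -4*(-10)*9 = 40*9 = 360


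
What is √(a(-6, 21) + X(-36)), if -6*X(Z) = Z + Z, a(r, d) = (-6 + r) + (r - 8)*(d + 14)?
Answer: 7*I*√10 ≈ 22.136*I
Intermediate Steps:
a(r, d) = -6 + r + (-8 + r)*(14 + d) (a(r, d) = (-6 + r) + (-8 + r)*(14 + d) = -6 + r + (-8 + r)*(14 + d))
X(Z) = -Z/3 (X(Z) = -(Z + Z)/6 = -Z/3)
√(a(-6, 21) + X(-36)) = √((-118 - 8*21 + 15*(-6) + 21*(-6)) - ⅓*(-36)) = √((-118 - 168 - 90 - 126) + 12) = √(-502 + 12) = √(-490) = 7*I*√10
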